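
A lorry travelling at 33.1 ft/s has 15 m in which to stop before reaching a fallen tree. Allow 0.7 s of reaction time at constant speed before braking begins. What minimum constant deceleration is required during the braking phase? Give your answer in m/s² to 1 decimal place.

Required deceleration ≈ 6.4 m/s²

33.1 ft/s × 0.3048 = 10.0889 m/s.
Distance covered during reaction = 10.0889 × 0.7 = 7.062 m.
Distance available for braking: 15 − 7.062 = 7.938 m.
v² = 2a·d ⇒ a = v²/(2d) = 10.0889² / (2 × 7.938) = 101.786 / 15.876 = 6.4113 m/s².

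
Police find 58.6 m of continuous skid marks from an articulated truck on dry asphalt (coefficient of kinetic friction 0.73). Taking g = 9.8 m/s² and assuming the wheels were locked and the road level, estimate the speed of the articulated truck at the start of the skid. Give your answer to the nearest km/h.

Deceleration a = μg = 0.73 × 9.8 = 7.154 m/s².
v = √(2a·d) = √(2 × 7.154 × 58.6) = √838.449 = 28.9560 m/s.
= 28.9560 × 3.6 = 104.242 km/h.

Initial speed ≈ 104 km/h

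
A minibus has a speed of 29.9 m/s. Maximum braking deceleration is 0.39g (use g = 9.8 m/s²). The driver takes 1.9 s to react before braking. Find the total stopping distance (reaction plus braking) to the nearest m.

Total stopping distance ≈ 174 m

a = 0.39 × 9.8 = 3.822 m/s².
Reaction distance = v·t_r = 29.9000 × 1.9 = 56.810 m.
Braking distance = v²/(2a) = 29.9000² / (2 × 3.822) = 894.010 / 7.644 = 116.956 m.
Total = 56.810 + 116.956 = 173.766 m.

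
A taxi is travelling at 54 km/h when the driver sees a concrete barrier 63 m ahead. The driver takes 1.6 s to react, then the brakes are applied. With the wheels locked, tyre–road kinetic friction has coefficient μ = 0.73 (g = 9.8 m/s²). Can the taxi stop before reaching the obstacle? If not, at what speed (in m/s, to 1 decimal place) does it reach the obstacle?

54 km/h ÷ 3.6 = 15.0000 m/s.
a = μg = 0.73 × 9.8 = 7.154 m/s².
Reaction distance = 15.0000 × 1.6 = 24.000 m.
Braking distance = v²/(2a) = 225.000 / 14.308 = 15.725 m.
Total stopping distance = 24.000 + 15.725 = 39.725 m, vs 63 m available — it stops with 63 − 39.725 = 23.275 m to spare.

Yes — it stops about 23.3 m short of the obstacle, so it never reaches it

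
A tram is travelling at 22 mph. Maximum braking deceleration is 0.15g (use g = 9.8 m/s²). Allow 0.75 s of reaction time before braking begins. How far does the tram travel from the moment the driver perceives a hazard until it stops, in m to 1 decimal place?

22 mph × 0.44704 = 9.8349 m/s.
a = 0.15 × 9.8 = 1.470 m/s².
Reaction distance = v·t_r = 9.8349 × 0.75 = 7.376 m.
Braking distance = v²/(2a) = 9.8349² / (2 × 1.470) = 96.725 / 2.940 = 32.900 m.
Total = 7.376 + 32.900 = 40.276 m.

Total stopping distance ≈ 40.3 m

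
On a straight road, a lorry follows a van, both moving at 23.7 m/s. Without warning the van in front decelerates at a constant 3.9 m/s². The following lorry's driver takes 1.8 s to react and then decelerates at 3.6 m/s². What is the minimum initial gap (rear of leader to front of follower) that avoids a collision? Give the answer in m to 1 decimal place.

Leader travels v²/(2a_L) = 561.690 / 7.800 = 72.012 m before stopping.
Follower covers v·t_r = 23.7000 × 1.8 = 42.660 m while reacting, then v²/(2a_F) = 561.690 / 7.200 = 78.013 m while braking, for a total of 42.660 + 78.013 = 120.673 m.
Since a_F ≤ a_L and the follower starts braking later, the follower is never slower than the leader, so the closest approach is when both have stopped.
Minimum gap = 120.673 − 72.012 = 48.661 m.

Minimum gap ≈ 48.7 m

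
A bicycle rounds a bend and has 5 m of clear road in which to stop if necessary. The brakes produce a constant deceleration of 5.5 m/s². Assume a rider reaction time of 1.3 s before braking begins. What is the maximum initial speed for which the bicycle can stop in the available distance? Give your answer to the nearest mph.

Maximum speed ≈ 7 mph

Stopping distance: v·t_r + v²/(2a) = 5 with t_r = 1.3 s and a = 5.500 m/s².
So v² + 14.300 v − 55.00 = 0.
Positive root: v = −a·t_r + √((a·t_r)² + 2a·d) = −7.150 + √(51.123 + 55.00) = 3.1516 m/s.
3.1516 m/s ÷ 0.44704 = 7.050 mph.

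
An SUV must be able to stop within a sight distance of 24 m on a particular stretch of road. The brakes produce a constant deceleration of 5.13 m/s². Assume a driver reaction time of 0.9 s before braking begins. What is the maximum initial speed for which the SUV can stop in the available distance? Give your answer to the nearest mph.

Maximum speed ≈ 26 mph

Stopping distance: v·t_r + v²/(2a) = 24 with t_r = 0.9 s and a = 5.130 m/s².
So v² + 9.234 v − 246.24 = 0.
Positive root: v = −a·t_r + √((a·t_r)² + 2a·d) = −4.617 + √(21.317 + 246.24) = 11.7402 m/s.
11.7402 m/s ÷ 0.44704 = 26.262 mph.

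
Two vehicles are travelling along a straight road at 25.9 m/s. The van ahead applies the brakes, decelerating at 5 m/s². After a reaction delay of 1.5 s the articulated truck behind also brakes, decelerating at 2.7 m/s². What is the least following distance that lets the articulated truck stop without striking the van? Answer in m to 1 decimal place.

Leader travels v²/(2a_L) = 670.810 / 10.000 = 67.081 m before stopping.
Follower covers v·t_r = 25.9000 × 1.5 = 38.850 m while reacting, then v²/(2a_F) = 670.810 / 5.400 = 124.224 m while braking, for a total of 38.850 + 124.224 = 163.074 m.
Since a_F ≤ a_L and the follower starts braking later, the follower is never slower than the leader, so the closest approach is when both have stopped.
Minimum gap = 163.074 − 67.081 = 95.993 m.

Minimum gap ≈ 96.0 m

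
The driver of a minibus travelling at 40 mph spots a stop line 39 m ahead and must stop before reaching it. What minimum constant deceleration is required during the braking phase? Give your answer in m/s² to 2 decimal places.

40 mph × 0.44704 = 17.8816 m/s.
v² = 2a·d ⇒ a = v²/(2d) = 17.8816² / (2 × 39.000) = 319.752 / 78.000 = 4.0994 m/s².

Required deceleration ≈ 4.10 m/s²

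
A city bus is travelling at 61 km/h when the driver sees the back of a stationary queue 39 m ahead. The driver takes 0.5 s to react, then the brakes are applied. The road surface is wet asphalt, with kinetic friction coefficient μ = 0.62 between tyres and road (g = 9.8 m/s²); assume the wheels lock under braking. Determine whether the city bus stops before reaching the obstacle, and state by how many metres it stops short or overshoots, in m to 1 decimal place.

Yes — it stops 6.9 m short of the obstacle

61 km/h ÷ 3.6 = 16.9444 m/s.
a = μg = 0.62 × 9.8 = 6.076 m/s².
Reaction distance = 16.9444 × 0.5 = 8.472 m.
Braking distance = v²/(2a) = 287.113 / 12.152 = 23.627 m.
Total stopping distance = 8.472 + 23.627 = 32.099 m, vs 39 m available — it stops with 39 − 32.099 = 6.901 m to spare.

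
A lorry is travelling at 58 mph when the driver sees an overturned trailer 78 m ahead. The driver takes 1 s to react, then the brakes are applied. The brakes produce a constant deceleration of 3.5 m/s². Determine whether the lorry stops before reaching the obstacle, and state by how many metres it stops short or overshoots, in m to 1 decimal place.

58 mph × 0.44704 = 25.9283 m/s.
Reaction distance = 25.9283 × 1 = 25.928 m.
Braking distance = v²/(2a) = 672.277 / 7.000 = 96.040 m.
Total stopping distance = 25.928 + 96.040 = 121.968 m, vs 78 m available — it cannot stop in time and overshoots by 121.968 − 78 = 43.968 m.

No — it overshoots by 44.0 m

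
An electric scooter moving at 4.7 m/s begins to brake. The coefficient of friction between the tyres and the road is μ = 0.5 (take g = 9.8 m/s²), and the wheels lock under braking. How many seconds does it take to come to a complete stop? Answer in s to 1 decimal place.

Braking time ≈ 1.0 s

a = μg = 0.5 × 9.8 = 4.900 m/s².
Braking time = v/a = 4.7000 / 4.900 = 0.959 s.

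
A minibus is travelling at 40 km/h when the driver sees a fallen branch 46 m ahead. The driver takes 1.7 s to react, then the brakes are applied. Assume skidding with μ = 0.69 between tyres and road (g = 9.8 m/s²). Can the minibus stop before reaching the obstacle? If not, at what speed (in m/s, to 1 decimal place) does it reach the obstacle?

Yes — it stops about 18.0 m short of the obstacle, so it never reaches it

40 km/h ÷ 3.6 = 11.1111 m/s.
a = μg = 0.69 × 9.8 = 6.762 m/s².
Reaction distance = 11.1111 × 1.7 = 18.889 m.
Braking distance = v²/(2a) = 123.457 / 13.524 = 9.129 m.
Total stopping distance = 18.889 + 9.129 = 28.018 m, vs 46 m available — it stops with 46 − 28.018 = 17.982 m to spare.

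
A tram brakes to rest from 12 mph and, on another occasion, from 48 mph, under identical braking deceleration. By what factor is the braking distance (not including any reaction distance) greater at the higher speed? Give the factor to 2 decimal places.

Braking distance d = v²/(2a), so with a fixed, d ∝ v².
Factor = (48/12)² = 4.0000² = 16.0000.

Factor ≈ 16.00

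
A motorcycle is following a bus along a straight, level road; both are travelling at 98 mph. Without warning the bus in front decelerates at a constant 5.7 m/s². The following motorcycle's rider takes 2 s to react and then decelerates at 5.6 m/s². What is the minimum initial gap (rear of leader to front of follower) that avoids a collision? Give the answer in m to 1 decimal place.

98 mph × 0.44704 = 43.8099 m/s.
Leader travels v²/(2a_L) = 1919.307 / 11.400 = 168.360 m before stopping.
Follower covers v·t_r = 43.8099 × 2 = 87.620 m while reacting, then v²/(2a_F) = 1919.307 / 11.200 = 171.367 m while braking, for a total of 87.620 + 171.367 = 258.987 m.
Since a_F ≤ a_L and the follower starts braking later, the follower is never slower than the leader, so the closest approach is when both have stopped.
Minimum gap = 258.987 − 168.360 = 90.627 m.

Minimum gap ≈ 90.6 m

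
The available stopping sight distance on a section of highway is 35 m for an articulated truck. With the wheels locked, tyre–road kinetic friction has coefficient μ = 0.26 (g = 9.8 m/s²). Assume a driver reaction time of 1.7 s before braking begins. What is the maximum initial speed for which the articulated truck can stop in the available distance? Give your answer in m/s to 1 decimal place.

a = μg = 0.26 × 9.8 = 2.548 m/s².
Stopping distance: v·t_r + v²/(2a) = 35 with t_r = 1.7 s and a = 2.548 m/s².
So v² + 8.663 v − 178.36 = 0.
Positive root: v = −a·t_r + √((a·t_r)² + 2a·d) = −4.332 + √(18.766 + 178.36) = 9.7082 m/s.

Maximum speed ≈ 9.7 m/s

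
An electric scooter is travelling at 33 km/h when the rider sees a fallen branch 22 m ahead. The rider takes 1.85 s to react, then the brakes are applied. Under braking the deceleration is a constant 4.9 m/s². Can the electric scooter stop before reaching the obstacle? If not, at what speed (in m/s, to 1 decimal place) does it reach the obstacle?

33 km/h ÷ 3.6 = 9.1667 m/s.
Reaction distance = 9.1667 × 1.85 = 16.958 m.
Braking distance needed to stop: v²/(2a) = 84.028 / 9.800 = 8.574 m, so total needed = 16.958 + 8.574 = 25.532 m > 22 m — it cannot stop.
Distance remaining when braking begins: 22 − 16.958 = 5.042 m.
v² = v₀² − 2a·d = 84.028 − 2 × 4.900 × 5.042 = 34.616 m²/s².
v = √34.616 = 5.884 m/s.

No — it strikes the obstacle at 5.9 m/s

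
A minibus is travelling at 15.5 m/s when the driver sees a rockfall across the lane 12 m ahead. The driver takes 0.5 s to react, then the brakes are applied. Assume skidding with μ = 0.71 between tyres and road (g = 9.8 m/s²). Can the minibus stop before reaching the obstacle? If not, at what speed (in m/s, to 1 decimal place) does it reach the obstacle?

a = μg = 0.71 × 9.8 = 6.958 m/s².
Reaction distance = 15.5000 × 0.5 = 7.750 m.
Braking distance needed to stop: v²/(2a) = 240.250 / 13.916 = 17.264 m, so total needed = 7.750 + 17.264 = 25.014 m > 12 m — it cannot stop.
Distance remaining when braking begins: 12 − 7.750 = 4.250 m.
v² = v₀² − 2a·d = 240.250 − 2 × 6.958 × 4.250 = 181.107 m²/s².
v = √181.107 = 13.458 m/s.

No — it strikes the obstacle at 13.5 m/s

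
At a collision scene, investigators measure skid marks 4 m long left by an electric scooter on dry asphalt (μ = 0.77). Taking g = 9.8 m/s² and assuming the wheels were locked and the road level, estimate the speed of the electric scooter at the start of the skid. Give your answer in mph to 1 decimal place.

Initial speed ≈ 17.4 mph

Deceleration a = μg = 0.77 × 9.8 = 7.546 m/s².
v = √(2a·d) = √(2 × 7.546 × 4) = √60.368 = 7.7697 m/s.
= 7.7697 ÷ 0.44704 = 17.380 mph.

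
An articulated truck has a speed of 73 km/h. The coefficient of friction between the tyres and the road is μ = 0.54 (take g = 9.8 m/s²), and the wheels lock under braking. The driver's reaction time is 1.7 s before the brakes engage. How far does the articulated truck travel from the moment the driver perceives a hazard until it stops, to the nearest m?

Total stopping distance ≈ 73 m

73 km/h ÷ 3.6 = 20.2778 m/s.
a = μg = 0.54 × 9.8 = 5.292 m/s².
Reaction distance = v·t_r = 20.2778 × 1.7 = 34.472 m.
Braking distance = v²/(2a) = 20.2778² / (2 × 5.292) = 411.189 / 10.584 = 38.850 m.
Total = 34.472 + 38.850 = 73.322 m.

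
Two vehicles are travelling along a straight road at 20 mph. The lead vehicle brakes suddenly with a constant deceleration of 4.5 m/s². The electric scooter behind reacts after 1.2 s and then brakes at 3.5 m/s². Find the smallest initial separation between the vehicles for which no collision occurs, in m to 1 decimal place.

Minimum gap ≈ 13.3 m

20 mph × 0.44704 = 8.9408 m/s.
Leader travels v²/(2a_L) = 79.938 / 9.000 = 8.882 m before stopping.
Follower covers v·t_r = 8.9408 × 1.2 = 10.729 m while reacting, then v²/(2a_F) = 79.938 / 7.000 = 11.420 m while braking, for a total of 10.729 + 11.420 = 22.149 m.
Since a_F ≤ a_L and the follower starts braking later, the follower is never slower than the leader, so the closest approach is when both have stopped.
Minimum gap = 22.149 − 8.882 = 13.267 m.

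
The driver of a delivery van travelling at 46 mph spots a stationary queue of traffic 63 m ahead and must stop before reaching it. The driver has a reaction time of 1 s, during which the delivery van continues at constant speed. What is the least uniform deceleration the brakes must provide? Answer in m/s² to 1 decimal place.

46 mph × 0.44704 = 20.5638 m/s.
Distance covered during reaction = 20.5638 × 1 = 20.564 m.
Distance available for braking: 63 − 20.564 = 42.436 m.
v² = 2a·d ⇒ a = v²/(2d) = 20.5638² / (2 × 42.436) = 422.870 / 84.872 = 4.9824 m/s².

Required deceleration ≈ 5.0 m/s²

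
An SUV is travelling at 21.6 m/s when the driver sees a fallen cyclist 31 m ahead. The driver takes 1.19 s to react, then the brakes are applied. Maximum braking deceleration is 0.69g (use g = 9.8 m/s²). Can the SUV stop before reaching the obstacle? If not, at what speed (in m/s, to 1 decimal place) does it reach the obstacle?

No — it strikes the obstacle at 19.9 m/s

a = 0.69 × 9.8 = 6.762 m/s².
Reaction distance = 21.6000 × 1.19 = 25.704 m.
Braking distance needed to stop: v²/(2a) = 466.560 / 13.524 = 34.499 m, so total needed = 25.704 + 34.499 = 60.203 m > 31 m — it cannot stop.
Distance remaining when braking begins: 31 − 25.704 = 5.296 m.
v² = v₀² − 2a·d = 466.560 − 2 × 6.762 × 5.296 = 394.937 m²/s².
v = √394.937 = 19.873 m/s.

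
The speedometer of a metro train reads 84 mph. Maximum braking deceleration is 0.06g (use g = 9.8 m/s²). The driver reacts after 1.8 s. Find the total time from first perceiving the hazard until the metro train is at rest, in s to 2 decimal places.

Total time ≈ 65.66 s

84 mph × 0.44704 = 37.5514 m/s.
a = 0.06 × 9.8 = 0.588 m/s².
Braking time = v/a = 37.5514 / 0.588 = 63.863 s.
Total = 1.8 + 63.863 = 65.663 s.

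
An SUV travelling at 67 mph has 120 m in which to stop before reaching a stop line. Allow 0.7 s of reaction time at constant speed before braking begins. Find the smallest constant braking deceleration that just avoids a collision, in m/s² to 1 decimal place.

Required deceleration ≈ 4.5 m/s²

67 mph × 0.44704 = 29.9517 m/s.
Distance covered during reaction = 29.9517 × 0.7 = 20.966 m.
Distance available for braking: 120 − 20.966 = 99.034 m.
v² = 2a·d ⇒ a = v²/(2d) = 29.9517² / (2 × 99.034) = 897.104 / 198.068 = 4.5293 m/s².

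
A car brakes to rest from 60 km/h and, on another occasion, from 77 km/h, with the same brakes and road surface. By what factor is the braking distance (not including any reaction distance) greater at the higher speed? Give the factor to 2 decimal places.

Braking distance d = v²/(2a), so with a fixed, d ∝ v².
Factor = (77/60)² = 1.2833² = 1.6469.

Factor ≈ 1.65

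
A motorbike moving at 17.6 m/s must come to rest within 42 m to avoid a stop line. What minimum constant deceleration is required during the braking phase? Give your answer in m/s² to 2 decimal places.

v² = 2a·d ⇒ a = v²/(2d) = 17.6000² / (2 × 42.000) = 309.760 / 84.000 = 3.6876 m/s².

Required deceleration ≈ 3.69 m/s²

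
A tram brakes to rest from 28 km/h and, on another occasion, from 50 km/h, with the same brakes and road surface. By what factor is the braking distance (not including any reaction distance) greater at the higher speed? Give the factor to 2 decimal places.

Braking distance d = v²/(2a), so with a fixed, d ∝ v².
Factor = (50/28)² = 1.7857² = 3.1887.

Factor ≈ 3.19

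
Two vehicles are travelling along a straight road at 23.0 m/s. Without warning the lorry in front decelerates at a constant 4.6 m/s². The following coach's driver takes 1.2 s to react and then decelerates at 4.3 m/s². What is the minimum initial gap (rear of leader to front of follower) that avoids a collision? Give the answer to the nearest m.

Leader travels v²/(2a_L) = 529.000 / 9.200 = 57.500 m before stopping.
Follower covers v·t_r = 23.0000 × 1.2 = 27.600 m while reacting, then v²/(2a_F) = 529.000 / 8.600 = 61.512 m while braking, for a total of 27.600 + 61.512 = 89.112 m.
Since a_F ≤ a_L and the follower starts braking later, the follower is never slower than the leader, so the closest approach is when both have stopped.
Minimum gap = 89.112 − 57.500 = 31.612 m.

Minimum gap ≈ 32 m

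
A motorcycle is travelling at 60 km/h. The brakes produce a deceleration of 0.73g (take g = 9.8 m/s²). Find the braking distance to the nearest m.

60 km/h ÷ 3.6 = 16.6667 m/s.
a = 0.73 × 9.8 = 7.154 m/s².
Braking distance = v²/(2a) = 16.6667² / (2 × 7.154) = 277.779 / 14.308 = 19.414 m.

Braking distance ≈ 19 m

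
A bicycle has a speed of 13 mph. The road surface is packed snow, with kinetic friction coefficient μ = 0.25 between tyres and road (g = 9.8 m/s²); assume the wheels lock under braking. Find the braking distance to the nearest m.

Braking distance ≈ 7 m

13 mph × 0.44704 = 5.8115 m/s.
a = μg = 0.25 × 9.8 = 2.450 m/s².
Braking distance = v²/(2a) = 5.8115² / (2 × 2.450) = 33.774 / 4.900 = 6.893 m.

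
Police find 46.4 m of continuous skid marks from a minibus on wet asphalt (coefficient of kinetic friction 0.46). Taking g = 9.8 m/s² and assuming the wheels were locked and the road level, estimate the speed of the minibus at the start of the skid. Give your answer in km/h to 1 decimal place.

Initial speed ≈ 73.6 km/h

Deceleration a = μg = 0.46 × 9.8 = 4.508 m/s².
v = √(2a·d) = √(2 × 4.508 × 46.4) = √418.342 = 20.4534 m/s.
= 20.4534 × 3.6 = 73.632 km/h.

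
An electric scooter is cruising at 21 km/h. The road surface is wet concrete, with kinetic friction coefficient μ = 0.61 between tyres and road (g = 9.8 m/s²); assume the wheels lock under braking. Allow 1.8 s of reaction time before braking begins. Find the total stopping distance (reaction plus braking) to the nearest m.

Total stopping distance ≈ 13 m

21 km/h ÷ 3.6 = 5.8333 m/s.
a = μg = 0.61 × 9.8 = 5.978 m/s².
Reaction distance = v·t_r = 5.8333 × 1.8 = 10.500 m.
Braking distance = v²/(2a) = 5.8333² / (2 × 5.978) = 34.027 / 11.956 = 2.846 m.
Total = 10.500 + 2.846 = 13.346 m.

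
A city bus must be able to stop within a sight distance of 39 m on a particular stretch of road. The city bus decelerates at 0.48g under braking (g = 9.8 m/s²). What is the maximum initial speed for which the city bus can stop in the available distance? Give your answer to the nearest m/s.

a = 0.48 × 9.8 = 4.704 m/s².
v²/(2a) = d ⇒ v = √(2 × 4.704 × 39) = √366.91 = 19.1549 m/s.

Maximum speed ≈ 19 m/s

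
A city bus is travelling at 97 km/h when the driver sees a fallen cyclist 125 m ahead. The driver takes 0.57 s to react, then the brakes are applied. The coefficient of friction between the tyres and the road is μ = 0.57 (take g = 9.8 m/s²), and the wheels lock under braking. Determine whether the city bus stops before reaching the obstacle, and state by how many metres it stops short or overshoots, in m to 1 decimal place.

Yes — it stops 44.7 m short of the obstacle

97 km/h ÷ 3.6 = 26.9444 m/s.
a = μg = 0.57 × 9.8 = 5.586 m/s².
Reaction distance = 26.9444 × 0.57 = 15.358 m.
Braking distance = v²/(2a) = 726.001 / 11.172 = 64.984 m.
Total stopping distance = 15.358 + 64.984 = 80.342 m, vs 125 m available — it stops with 125 − 80.342 = 44.658 m to spare.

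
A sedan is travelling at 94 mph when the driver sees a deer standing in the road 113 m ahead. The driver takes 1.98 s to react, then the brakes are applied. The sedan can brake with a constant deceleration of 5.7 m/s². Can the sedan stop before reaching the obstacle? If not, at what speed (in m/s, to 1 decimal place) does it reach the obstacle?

No — it strikes the obstacle at 37.8 m/s

94 mph × 0.44704 = 42.0218 m/s.
Reaction distance = 42.0218 × 1.98 = 83.203 m.
Braking distance needed to stop: v²/(2a) = 1765.832 / 11.400 = 154.898 m, so total needed = 83.203 + 154.898 = 238.101 m > 113 m — it cannot stop.
Distance remaining when braking begins: 113 − 83.203 = 29.797 m.
v² = v₀² − 2a·d = 1765.832 − 2 × 5.700 × 29.797 = 1426.146 m²/s².
v = √1426.146 = 37.764 m/s.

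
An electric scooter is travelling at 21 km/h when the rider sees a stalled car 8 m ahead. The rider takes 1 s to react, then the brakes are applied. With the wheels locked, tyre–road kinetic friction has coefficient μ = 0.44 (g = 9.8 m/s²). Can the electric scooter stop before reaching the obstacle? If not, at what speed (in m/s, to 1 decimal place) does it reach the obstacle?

21 km/h ÷ 3.6 = 5.8333 m/s.
a = μg = 0.44 × 9.8 = 4.312 m/s².
Reaction distance = 5.8333 × 1 = 5.833 m.
Braking distance needed to stop: v²/(2a) = 34.027 / 8.624 = 3.946 m, so total needed = 5.833 + 3.946 = 9.779 m > 8 m — it cannot stop.
Distance remaining when braking begins: 8 − 5.833 = 2.167 m.
v² = v₀² − 2a·d = 34.027 − 2 × 4.312 × 2.167 = 15.339 m²/s².
v = √15.339 = 3.917 m/s.

No — it strikes the obstacle at 3.9 m/s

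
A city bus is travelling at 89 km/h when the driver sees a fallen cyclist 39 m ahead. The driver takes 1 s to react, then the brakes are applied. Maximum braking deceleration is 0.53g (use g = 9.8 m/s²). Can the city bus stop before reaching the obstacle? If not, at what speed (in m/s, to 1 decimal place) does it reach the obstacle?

No — it strikes the obstacle at 21.5 m/s

89 km/h ÷ 3.6 = 24.7222 m/s.
a = 0.53 × 9.8 = 5.194 m/s².
Reaction distance = 24.7222 × 1 = 24.722 m.
Braking distance needed to stop: v²/(2a) = 611.187 / 10.388 = 58.836 m, so total needed = 24.722 + 58.836 = 83.558 m > 39 m — it cannot stop.
Distance remaining when braking begins: 39 − 24.722 = 14.278 m.
v² = v₀² − 2a·d = 611.187 − 2 × 5.194 × 14.278 = 462.867 m²/s².
v = √462.867 = 21.514 m/s.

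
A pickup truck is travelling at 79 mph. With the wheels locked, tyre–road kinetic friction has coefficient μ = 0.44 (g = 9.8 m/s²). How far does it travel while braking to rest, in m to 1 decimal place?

Braking distance ≈ 144.6 m

79 mph × 0.44704 = 35.3162 m/s.
a = μg = 0.44 × 9.8 = 4.312 m/s².
Braking distance = v²/(2a) = 35.3162² / (2 × 4.312) = 1247.234 / 8.624 = 144.624 m.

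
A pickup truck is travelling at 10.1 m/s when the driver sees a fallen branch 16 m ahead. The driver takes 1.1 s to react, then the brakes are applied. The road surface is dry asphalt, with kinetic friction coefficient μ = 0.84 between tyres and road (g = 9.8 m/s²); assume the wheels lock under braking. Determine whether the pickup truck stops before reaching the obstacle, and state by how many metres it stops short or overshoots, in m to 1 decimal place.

No — it overshoots by 1.3 m

a = μg = 0.84 × 9.8 = 8.232 m/s².
Reaction distance = 10.1000 × 1.1 = 11.110 m.
Braking distance = v²/(2a) = 102.010 / 16.464 = 6.196 m.
Total stopping distance = 11.110 + 6.196 = 17.306 m, vs 16 m available — it cannot stop in time and overshoots by 17.306 − 16 = 1.306 m.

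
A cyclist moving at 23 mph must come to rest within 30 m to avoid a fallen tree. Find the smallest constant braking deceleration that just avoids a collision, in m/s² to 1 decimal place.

23 mph × 0.44704 = 10.2819 m/s.
v² = 2a·d ⇒ a = v²/(2d) = 10.2819² / (2 × 30.000) = 105.717 / 60.000 = 1.7619 m/s².

Required deceleration ≈ 1.8 m/s²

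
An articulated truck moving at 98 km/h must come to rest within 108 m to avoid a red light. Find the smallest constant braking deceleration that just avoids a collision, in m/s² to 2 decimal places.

98 km/h ÷ 3.6 = 27.2222 m/s.
v² = 2a·d ⇒ a = v²/(2d) = 27.2222² / (2 × 108.000) = 741.048 / 216.000 = 3.4308 m/s².

Required deceleration ≈ 3.43 m/s²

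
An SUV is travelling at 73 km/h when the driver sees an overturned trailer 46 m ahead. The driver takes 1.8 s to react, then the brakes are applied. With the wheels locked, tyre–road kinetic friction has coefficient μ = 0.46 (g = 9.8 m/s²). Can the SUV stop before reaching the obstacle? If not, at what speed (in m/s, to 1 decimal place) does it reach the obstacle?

73 km/h ÷ 3.6 = 20.2778 m/s.
a = μg = 0.46 × 9.8 = 4.508 m/s².
Reaction distance = 20.2778 × 1.8 = 36.500 m.
Braking distance needed to stop: v²/(2a) = 411.189 / 9.016 = 45.607 m, so total needed = 36.500 + 45.607 = 82.107 m > 46 m — it cannot stop.
Distance remaining when braking begins: 46 − 36.500 = 9.500 m.
v² = v₀² − 2a·d = 411.189 − 2 × 4.508 × 9.500 = 325.537 m²/s².
v = √325.537 = 18.043 m/s.

No — it strikes the obstacle at 18.0 m/s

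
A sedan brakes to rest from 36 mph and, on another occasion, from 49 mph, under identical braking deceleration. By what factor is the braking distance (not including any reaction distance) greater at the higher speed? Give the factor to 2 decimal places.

Braking distance d = v²/(2a), so with a fixed, d ∝ v².
Factor = (49/36)² = 1.3611² = 1.8526.

Factor ≈ 1.85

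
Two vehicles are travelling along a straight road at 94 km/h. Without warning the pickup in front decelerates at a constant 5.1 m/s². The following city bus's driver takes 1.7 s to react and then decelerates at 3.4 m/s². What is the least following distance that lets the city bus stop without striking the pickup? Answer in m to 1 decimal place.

94 km/h ÷ 3.6 = 26.1111 m/s.
Leader travels v²/(2a_L) = 681.790 / 10.200 = 66.842 m before stopping.
Follower covers v·t_r = 26.1111 × 1.7 = 44.389 m while reacting, then v²/(2a_F) = 681.790 / 6.800 = 100.263 m while braking, for a total of 44.389 + 100.263 = 144.652 m.
Since a_F ≤ a_L and the follower starts braking later, the follower is never slower than the leader, so the closest approach is when both have stopped.
Minimum gap = 144.652 − 66.842 = 77.810 m.

Minimum gap ≈ 77.8 m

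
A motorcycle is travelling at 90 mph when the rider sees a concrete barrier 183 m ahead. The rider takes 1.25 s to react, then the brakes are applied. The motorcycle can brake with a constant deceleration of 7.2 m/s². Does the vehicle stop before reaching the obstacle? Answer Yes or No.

90 mph × 0.44704 = 40.2336 m/s.
Reaction distance = 40.2336 × 1.25 = 50.292 m.
Braking distance = v²/(2a) = 1618.743 / 14.400 = 112.413 m.
Total stopping distance = 50.292 + 112.413 = 162.705 m, vs 183 m available — it stops with 183 − 162.705 = 20.295 m to spare.

Yes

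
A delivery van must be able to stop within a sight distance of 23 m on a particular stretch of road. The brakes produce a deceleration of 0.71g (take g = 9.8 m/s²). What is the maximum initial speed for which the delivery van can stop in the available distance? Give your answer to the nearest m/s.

a = 0.71 × 9.8 = 6.958 m/s².
v²/(2a) = d ⇒ v = √(2 × 6.958 × 23) = √320.07 = 17.8905 m/s.

Maximum speed ≈ 18 m/s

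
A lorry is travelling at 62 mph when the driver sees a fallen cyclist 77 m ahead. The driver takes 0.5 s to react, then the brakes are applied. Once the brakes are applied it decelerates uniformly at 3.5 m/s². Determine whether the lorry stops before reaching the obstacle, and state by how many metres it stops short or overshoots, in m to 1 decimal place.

62 mph × 0.44704 = 27.7165 m/s.
Reaction distance = 27.7165 × 0.5 = 13.858 m.
Braking distance = v²/(2a) = 768.204 / 7.000 = 109.743 m.
Total stopping distance = 13.858 + 109.743 = 123.601 m, vs 77 m available — it cannot stop in time and overshoots by 123.601 − 77 = 46.601 m.

No — it overshoots by 46.6 m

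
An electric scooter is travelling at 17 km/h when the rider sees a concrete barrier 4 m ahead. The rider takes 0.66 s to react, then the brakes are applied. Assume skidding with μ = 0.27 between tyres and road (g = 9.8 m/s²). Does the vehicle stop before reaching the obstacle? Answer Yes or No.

17 km/h ÷ 3.6 = 4.7222 m/s.
a = μg = 0.27 × 9.8 = 2.646 m/s².
Reaction distance = 4.7222 × 0.66 = 3.117 m.
Braking distance = v²/(2a) = 22.299 / 5.292 = 4.214 m.
Total stopping distance = 3.117 + 4.214 = 7.331 m, vs 4 m available — it cannot stop in time and overshoots by 7.331 − 4 = 3.331 m.

No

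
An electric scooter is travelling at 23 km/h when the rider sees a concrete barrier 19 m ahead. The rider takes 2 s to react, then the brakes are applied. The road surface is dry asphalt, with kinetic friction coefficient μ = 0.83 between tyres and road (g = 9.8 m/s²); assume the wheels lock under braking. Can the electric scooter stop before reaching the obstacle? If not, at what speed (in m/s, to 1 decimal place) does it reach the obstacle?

Yes — it stops about 3.7 m short of the obstacle, so it never reaches it

23 km/h ÷ 3.6 = 6.3889 m/s.
a = μg = 0.83 × 9.8 = 8.134 m/s².
Reaction distance = 6.3889 × 2 = 12.778 m.
Braking distance = v²/(2a) = 40.818 / 16.268 = 2.509 m.
Total stopping distance = 12.778 + 2.509 = 15.287 m, vs 19 m available — it stops with 19 − 15.287 = 3.713 m to spare.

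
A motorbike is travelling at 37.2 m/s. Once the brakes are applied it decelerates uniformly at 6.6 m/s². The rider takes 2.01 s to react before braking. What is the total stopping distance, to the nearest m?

Reaction distance = v·t_r = 37.2000 × 2.01 = 74.772 m.
Braking distance = v²/(2a) = 37.2000² / (2 × 6.600) = 1383.840 / 13.200 = 104.836 m.
Total = 74.772 + 104.836 = 179.608 m.

Total stopping distance ≈ 180 m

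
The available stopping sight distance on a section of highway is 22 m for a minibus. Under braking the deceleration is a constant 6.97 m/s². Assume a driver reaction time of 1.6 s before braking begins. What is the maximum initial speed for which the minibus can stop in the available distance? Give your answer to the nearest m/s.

Maximum speed ≈ 10 m/s

Stopping distance: v·t_r + v²/(2a) = 22 with t_r = 1.6 s and a = 6.970 m/s².
So v² + 22.304 v − 306.68 = 0.
Positive root: v = −a·t_r + √((a·t_r)² + 2a·d) = −11.152 + √(124.367 + 306.68) = 9.6097 m/s.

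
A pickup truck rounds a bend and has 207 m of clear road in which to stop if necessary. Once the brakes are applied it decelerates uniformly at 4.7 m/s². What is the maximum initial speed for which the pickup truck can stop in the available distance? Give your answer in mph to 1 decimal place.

Maximum speed ≈ 98.7 mph

v²/(2a) = d ⇒ v = √(2 × 4.700 × 207) = √1945.80 = 44.1112 m/s.
44.1112 m/s ÷ 0.44704 = 98.674 mph.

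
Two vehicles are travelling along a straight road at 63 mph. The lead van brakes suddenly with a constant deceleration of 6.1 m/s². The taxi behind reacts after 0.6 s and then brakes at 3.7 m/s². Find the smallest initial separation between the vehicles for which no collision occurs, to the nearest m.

63 mph × 0.44704 = 28.1635 m/s.
Leader travels v²/(2a_L) = 793.183 / 12.200 = 65.015 m before stopping.
Follower covers v·t_r = 28.1635 × 0.6 = 16.898 m while reacting, then v²/(2a_F) = 793.183 / 7.400 = 107.187 m while braking, for a total of 16.898 + 107.187 = 124.085 m.
Since a_F ≤ a_L and the follower starts braking later, the follower is never slower than the leader, so the closest approach is when both have stopped.
Minimum gap = 124.085 − 65.015 = 59.070 m.

Minimum gap ≈ 59 m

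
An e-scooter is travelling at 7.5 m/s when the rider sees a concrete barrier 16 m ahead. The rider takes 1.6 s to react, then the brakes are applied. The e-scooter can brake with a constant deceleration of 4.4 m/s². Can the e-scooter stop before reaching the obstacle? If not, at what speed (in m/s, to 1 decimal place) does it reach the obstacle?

No — it strikes the obstacle at 4.6 m/s

Reaction distance = 7.5000 × 1.6 = 12.000 m.
Braking distance needed to stop: v²/(2a) = 56.250 / 8.800 = 6.392 m, so total needed = 12.000 + 6.392 = 18.392 m > 16 m — it cannot stop.
Distance remaining when braking begins: 16 − 12.000 = 4.000 m.
v² = v₀² − 2a·d = 56.250 − 2 × 4.400 × 4.000 = 21.050 m²/s².
v = √21.050 = 4.588 m/s.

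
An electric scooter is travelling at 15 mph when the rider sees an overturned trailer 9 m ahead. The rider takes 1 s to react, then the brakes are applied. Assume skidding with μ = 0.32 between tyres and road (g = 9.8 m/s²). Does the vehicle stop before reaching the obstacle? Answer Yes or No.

15 mph × 0.44704 = 6.7056 m/s.
a = μg = 0.32 × 9.8 = 3.136 m/s².
Reaction distance = 6.7056 × 1 = 6.706 m.
Braking distance = v²/(2a) = 44.965 / 6.272 = 7.169 m.
Total stopping distance = 6.706 + 7.169 = 13.875 m, vs 9 m available — it cannot stop in time and overshoots by 13.875 − 9 = 4.875 m.

No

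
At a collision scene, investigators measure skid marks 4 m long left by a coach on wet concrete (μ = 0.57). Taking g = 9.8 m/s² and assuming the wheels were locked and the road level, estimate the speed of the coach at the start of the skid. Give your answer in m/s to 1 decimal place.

Initial speed ≈ 6.7 m/s

Deceleration a = μg = 0.57 × 9.8 = 5.586 m/s².
v = √(2a·d) = √(2 × 5.586 × 4) = √44.688 = 6.6849 m/s.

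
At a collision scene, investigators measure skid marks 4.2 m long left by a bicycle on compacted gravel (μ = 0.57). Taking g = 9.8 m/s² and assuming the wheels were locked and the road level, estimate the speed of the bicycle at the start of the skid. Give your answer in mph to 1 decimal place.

Deceleration a = μg = 0.57 × 9.8 = 5.586 m/s².
v = √(2a·d) = √(2 × 5.586 × 4.2) = √46.922 = 6.8500 m/s.
= 6.8500 ÷ 0.44704 = 15.323 mph.

Initial speed ≈ 15.3 mph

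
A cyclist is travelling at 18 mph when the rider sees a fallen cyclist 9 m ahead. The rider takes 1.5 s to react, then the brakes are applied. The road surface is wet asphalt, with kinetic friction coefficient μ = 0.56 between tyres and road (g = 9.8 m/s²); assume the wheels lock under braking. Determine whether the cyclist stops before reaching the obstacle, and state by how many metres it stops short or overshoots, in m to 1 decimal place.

18 mph × 0.44704 = 8.0467 m/s.
a = μg = 0.56 × 9.8 = 5.488 m/s².
Reaction distance = 8.0467 × 1.5 = 12.070 m.
Braking distance = v²/(2a) = 64.749 / 10.976 = 5.899 m.
Total stopping distance = 12.070 + 5.899 = 17.969 m, vs 9 m available — it cannot stop in time and overshoots by 17.969 − 9 = 8.969 m.

No — it overshoots by 9.0 m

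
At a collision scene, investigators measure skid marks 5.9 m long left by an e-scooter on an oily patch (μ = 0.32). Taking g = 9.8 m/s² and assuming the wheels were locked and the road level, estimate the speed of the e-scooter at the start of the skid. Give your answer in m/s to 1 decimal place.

Deceleration a = μg = 0.32 × 9.8 = 3.136 m/s².
v = √(2a·d) = √(2 × 3.136 × 5.9) = √37.005 = 6.0832 m/s.

Initial speed ≈ 6.1 m/s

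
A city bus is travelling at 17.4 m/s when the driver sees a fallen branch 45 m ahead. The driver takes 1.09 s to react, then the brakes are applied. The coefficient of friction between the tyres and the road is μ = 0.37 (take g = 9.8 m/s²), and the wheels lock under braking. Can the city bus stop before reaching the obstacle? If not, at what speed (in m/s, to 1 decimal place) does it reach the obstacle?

a = μg = 0.37 × 9.8 = 3.626 m/s².
Reaction distance = 17.4000 × 1.09 = 18.966 m.
Braking distance needed to stop: v²/(2a) = 302.760 / 7.252 = 41.748 m, so total needed = 18.966 + 41.748 = 60.714 m > 45 m — it cannot stop.
Distance remaining when braking begins: 45 − 18.966 = 26.034 m.
v² = v₀² − 2a·d = 302.760 − 2 × 3.626 × 26.034 = 113.961 m²/s².
v = √113.961 = 10.675 m/s.

No — it strikes the obstacle at 10.7 m/s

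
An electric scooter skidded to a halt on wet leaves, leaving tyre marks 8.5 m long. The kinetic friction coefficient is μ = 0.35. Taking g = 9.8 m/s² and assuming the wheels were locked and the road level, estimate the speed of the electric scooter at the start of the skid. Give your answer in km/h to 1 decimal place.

Deceleration a = μg = 0.35 × 9.8 = 3.430 m/s².
v = √(2a·d) = √(2 × 3.430 × 8.5) = √58.310 = 7.6361 m/s.
= 7.6361 × 3.6 = 27.490 km/h.

Initial speed ≈ 27.5 km/h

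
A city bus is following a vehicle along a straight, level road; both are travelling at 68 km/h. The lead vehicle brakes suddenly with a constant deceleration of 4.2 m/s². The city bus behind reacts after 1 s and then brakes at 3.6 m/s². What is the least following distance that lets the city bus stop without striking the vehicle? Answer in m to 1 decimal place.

Minimum gap ≈ 26.0 m

68 km/h ÷ 3.6 = 18.8889 m/s.
Leader travels v²/(2a_L) = 356.791 / 8.400 = 42.475 m before stopping.
Follower covers v·t_r = 18.8889 × 1 = 18.889 m while reacting, then v²/(2a_F) = 356.791 / 7.200 = 49.554 m while braking, for a total of 18.889 + 49.554 = 68.443 m.
Since a_F ≤ a_L and the follower starts braking later, the follower is never slower than the leader, so the closest approach is when both have stopped.
Minimum gap = 68.443 − 42.475 = 25.968 m.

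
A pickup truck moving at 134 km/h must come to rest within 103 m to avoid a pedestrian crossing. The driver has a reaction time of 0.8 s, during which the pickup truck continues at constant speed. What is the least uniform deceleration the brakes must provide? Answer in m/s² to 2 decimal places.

134 km/h ÷ 3.6 = 37.2222 m/s.
Distance covered during reaction = 37.2222 × 0.8 = 29.778 m.
Distance available for braking: 103 − 29.778 = 73.222 m.
v² = 2a·d ⇒ a = v²/(2d) = 37.2222² / (2 × 73.222) = 1385.492 / 146.444 = 9.4609 m/s².

Required deceleration ≈ 9.46 m/s²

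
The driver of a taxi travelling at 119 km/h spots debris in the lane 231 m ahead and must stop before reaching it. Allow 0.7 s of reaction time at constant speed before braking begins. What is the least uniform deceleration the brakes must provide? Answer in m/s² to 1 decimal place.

119 km/h ÷ 3.6 = 33.0556 m/s.
Distance covered during reaction = 33.0556 × 0.7 = 23.139 m.
Distance available for braking: 231 − 23.139 = 207.861 m.
v² = 2a·d ⇒ a = v²/(2d) = 33.0556² / (2 × 207.861) = 1092.673 / 415.722 = 2.6284 m/s².

Required deceleration ≈ 2.6 m/s²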